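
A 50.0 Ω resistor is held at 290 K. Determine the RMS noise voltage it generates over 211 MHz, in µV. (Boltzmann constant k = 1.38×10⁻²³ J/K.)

V_n = √(4kTRB)
4kTRB = 4 × 1.38×10⁻²³ × 290 × 5.00×10¹ × 2.11×10⁸ = 1.69×10⁻¹⁰ V²
V_n = √(1.69×10⁻¹⁰) = 1.30×10⁻⁵ V = 13.0 µV

13.0 µV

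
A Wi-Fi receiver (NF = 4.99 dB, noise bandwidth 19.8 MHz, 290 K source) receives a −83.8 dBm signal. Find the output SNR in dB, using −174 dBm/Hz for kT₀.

Noise floor: N = −174 + 10 log₁₀(B) + NF
10 log₁₀(1.98×10⁷) = 72.97 dB
N = −174 + 72.97 + 4.99 = −96.04 dBm
SNR = P_sig − N = −83.8 − (−96.04) = 12.24 dB → 12.2 dB

12.2 dB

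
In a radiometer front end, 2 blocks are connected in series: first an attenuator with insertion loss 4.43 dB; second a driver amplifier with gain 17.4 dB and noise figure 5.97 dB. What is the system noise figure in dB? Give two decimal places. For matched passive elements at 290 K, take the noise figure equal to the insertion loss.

10.40 dB

Convert to linear (a loss of L dB is a gain of −L dB): F_i = 10^(NF_i/10), G_i = 10^(G_i,dB/10)
  Stage 1: F_1 = 10^(4.43/10) = 2.773, G_1 = 10^(−4.43/10) = 0.3606
  Stage 2: F_2 = 10^(5.97/10) = 3.954, G_2 = 10^(17.4/10) = 54.95
Friis cascade:
  F = 2.773 + (3.954 − 1)/0.3606 = 10.96
NF = 10 log₁₀(10.96) = 10.40 dB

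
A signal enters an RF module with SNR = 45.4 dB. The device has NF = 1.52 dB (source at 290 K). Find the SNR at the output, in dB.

By definition F = SNR_in/SNR_out, so in dB: SNR_out = SNR_in − NF
SNR_out = 45.4 − 1.52 = 43.88 dB

43.88 dB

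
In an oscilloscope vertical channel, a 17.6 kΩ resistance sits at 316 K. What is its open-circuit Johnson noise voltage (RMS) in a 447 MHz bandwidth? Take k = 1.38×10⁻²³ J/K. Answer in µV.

370 µV

V_n = √(4kTRB)
4kTRB = 4 × 1.38×10⁻²³ × 316 × 1.76×10⁴ × 4.47×10⁸ = 1.37×10⁻⁷ V²
V_n = √(1.37×10⁻⁷) = 3.70×10⁻⁴ V = 370 µV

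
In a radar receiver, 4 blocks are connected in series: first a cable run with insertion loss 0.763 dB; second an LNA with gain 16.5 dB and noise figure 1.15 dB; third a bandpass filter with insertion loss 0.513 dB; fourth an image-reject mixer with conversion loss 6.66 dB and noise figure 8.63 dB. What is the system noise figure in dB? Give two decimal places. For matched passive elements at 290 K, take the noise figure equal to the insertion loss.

Convert to linear (a loss of L dB is a gain of −L dB): F_i = 10^(NF_i/10), G_i = 10^(G_i,dB/10)
  Stage 1: F_1 = 10^(0.763/10) = 1.192, G_1 = 10^(−0.763/10) = 0.8389
  Stage 2: F_2 = 10^(1.15/10) = 1.303, G_2 = 10^(16.5/10) = 44.67
  Stage 3: F_3 = 10^(0.513/10) = 1.125, G_3 = 10^(−0.513/10) = 0.8886
  Stage 4: F_4 = 10^(8.63/10) = 7.295, G_4 = 10^(−6.66/10) = 0.2158
Friis cascade:
  F = 1.192 + (1.303 − 1)/0.8389 + (1.125 − 1)/37.47 + (7.295 − 1)/33.30 = 1.746
NF = 10 log₁₀(1.746) = 2.42 dB

2.42 dB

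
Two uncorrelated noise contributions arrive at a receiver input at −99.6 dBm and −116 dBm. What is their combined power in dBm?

Convert to linear, add, convert back:
P₁ = 1.10×10⁻¹³ W, P₂ = 2.51×10⁻¹⁵ W
P_tot = 1.12×10⁻¹³ W → 10 log₁₀(P_tot / 10⁻³) = −99.5 dBm

−99.5 dBm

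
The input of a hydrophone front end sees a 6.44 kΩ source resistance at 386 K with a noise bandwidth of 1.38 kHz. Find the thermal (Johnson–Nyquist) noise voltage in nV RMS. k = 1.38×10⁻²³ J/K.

435 nV

V_n = √(4kTRB)
4kTRB = 4 × 1.38×10⁻²³ × 386 × 6.44×10³ × 1.38×10³ = 1.89×10⁻¹³ V²
V_n = √(1.89×10⁻¹³) = 4.35×10⁻⁷ V = 435 nV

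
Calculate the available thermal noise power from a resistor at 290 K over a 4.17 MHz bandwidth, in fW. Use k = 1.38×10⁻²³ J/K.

16.7 fW

P_n = kTB = 1.38×10⁻²³ × 290 × 4.17×10⁶ = 1.67×10⁻¹⁴ W = 16.7 fW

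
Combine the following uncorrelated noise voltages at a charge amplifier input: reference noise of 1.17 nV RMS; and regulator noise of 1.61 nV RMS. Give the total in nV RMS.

Uncorrelated sources add in power (mean-square): V_tot = √(ΣV_i²)
V_tot = √[(1.17×10⁻⁹)² + (1.61×10⁻⁹)²] = 1.99×10⁻⁹ V = 1.99 nV

1.99 nV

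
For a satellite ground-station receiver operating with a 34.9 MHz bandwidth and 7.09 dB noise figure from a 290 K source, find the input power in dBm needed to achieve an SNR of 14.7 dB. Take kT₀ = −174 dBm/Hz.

−76.8 dBm

Sensitivity = −174 + 10 log₁₀(B) + NF + SNR_min
= −174 + 75.43 + 7.09 + 14.7
= −76.78 dBm → −76.8 dBm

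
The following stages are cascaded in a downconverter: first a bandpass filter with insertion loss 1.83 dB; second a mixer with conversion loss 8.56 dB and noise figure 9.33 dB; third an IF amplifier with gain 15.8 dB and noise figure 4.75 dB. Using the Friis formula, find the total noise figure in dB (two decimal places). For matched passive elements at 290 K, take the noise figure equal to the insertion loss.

15.41 dB

Convert to linear (a loss of L dB is a gain of −L dB): F_i = 10^(NF_i/10), G_i = 10^(G_i,dB/10)
  Stage 1: F_1 = 10^(1.83/10) = 1.524, G_1 = 10^(−1.83/10) = 0.6561
  Stage 2: F_2 = 10^(9.33/10) = 8.570, G_2 = 10^(−8.56/10) = 0.1393
  Stage 3: F_3 = 10^(4.75/10) = 2.985, G_3 = 10^(15.8/10) = 38.02
Friis cascade:
  F = 1.524 + (8.570 − 1)/0.6561 + (2.985 − 1)/0.09141 = 34.78
NF = 10 log₁₀(34.78) = 15.41 dB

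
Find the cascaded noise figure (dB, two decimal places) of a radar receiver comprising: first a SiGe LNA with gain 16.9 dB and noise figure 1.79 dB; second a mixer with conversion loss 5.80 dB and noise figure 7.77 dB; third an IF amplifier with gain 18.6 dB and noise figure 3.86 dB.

Convert to linear (a loss of L dB is a gain of −L dB): F_i = 10^(NF_i/10), G_i = 10^(G_i,dB/10)
  Stage 1: F_1 = 10^(1.79/10) = 1.510, G_1 = 10^(16.9/10) = 48.98
  Stage 2: F_2 = 10^(7.77/10) = 5.984, G_2 = 10^(−5.80/10) = 0.2630
  Stage 3: F_3 = 10^(3.86/10) = 2.432, G_3 = 10^(18.6/10) = 72.44
Friis cascade:
  F = 1.510 + (5.984 − 1)/48.98 + (2.432 − 1)/12.88 = 1.723
NF = 10 log₁₀(1.723) = 2.36 dB

2.36 dB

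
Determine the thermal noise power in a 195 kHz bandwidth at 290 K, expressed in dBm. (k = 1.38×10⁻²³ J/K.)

−121.1 dBm

P_n = kTB = 1.38×10⁻²³ × 290 × 1.95×10⁵ = 7.80×10⁻¹⁶ W
In dBm: 10 log₁₀(7.80×10⁻¹⁶ / 10⁻³) = −121.1 dBm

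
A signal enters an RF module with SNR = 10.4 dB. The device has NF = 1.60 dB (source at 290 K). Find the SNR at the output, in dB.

By definition F = SNR_in/SNR_out, so in dB: SNR_out = SNR_in − NF
SNR_out = 10.4 − 1.60 = 8.80 dB

8.80 dB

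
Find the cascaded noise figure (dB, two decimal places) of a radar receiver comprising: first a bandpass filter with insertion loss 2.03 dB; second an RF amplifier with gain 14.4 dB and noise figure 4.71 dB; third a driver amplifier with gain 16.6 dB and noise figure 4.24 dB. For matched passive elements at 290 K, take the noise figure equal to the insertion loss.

Convert to linear (a loss of L dB is a gain of −L dB): F_i = 10^(NF_i/10), G_i = 10^(G_i,dB/10)
  Stage 1: F_1 = 10^(2.03/10) = 1.596, G_1 = 10^(−2.03/10) = 0.6266
  Stage 2: F_2 = 10^(4.71/10) = 2.958, G_2 = 10^(14.4/10) = 27.54
  Stage 3: F_3 = 10^(4.24/10) = 2.655, G_3 = 10^(16.6/10) = 45.71
Friis cascade:
  F = 1.596 + (2.958 − 1)/0.6266 + (2.655 − 1)/17.26 = 4.817
NF = 10 log₁₀(4.817) = 6.83 dB

6.83 dB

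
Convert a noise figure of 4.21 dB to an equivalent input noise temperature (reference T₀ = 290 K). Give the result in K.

475 K

F = 10^(4.21/10) = 2.63633
T_e = (F − 1)·T₀ = (2.63633 − 1) × 290 = 475 K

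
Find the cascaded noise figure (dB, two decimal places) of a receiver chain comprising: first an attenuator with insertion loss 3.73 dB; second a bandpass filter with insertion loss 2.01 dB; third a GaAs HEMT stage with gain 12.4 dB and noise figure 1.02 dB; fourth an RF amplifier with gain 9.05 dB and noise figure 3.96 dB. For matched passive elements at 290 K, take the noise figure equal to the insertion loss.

Convert to linear (a loss of L dB is a gain of −L dB): F_i = 10^(NF_i/10), G_i = 10^(G_i,dB/10)
  Stage 1: F_1 = 10^(3.73/10) = 2.360, G_1 = 10^(−3.73/10) = 0.4236
  Stage 2: F_2 = 10^(2.01/10) = 1.589, G_2 = 10^(−2.01/10) = 0.6295
  Stage 3: F_3 = 10^(1.02/10) = 1.265, G_3 = 10^(12.4/10) = 17.38
  Stage 4: F_4 = 10^(3.96/10) = 2.489, G_4 = 10^(9.05/10) = 8.035
Friis cascade:
  F = 2.360 + (1.589 − 1)/0.4236 + (1.265 − 1)/0.2667 + (2.489 − 1)/4.634 = 5.064
NF = 10 log₁₀(5.064) = 7.04 dB

7.04 dB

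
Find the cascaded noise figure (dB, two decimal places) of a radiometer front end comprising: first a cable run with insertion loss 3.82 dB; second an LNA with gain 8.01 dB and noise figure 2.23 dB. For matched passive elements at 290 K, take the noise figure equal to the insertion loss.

6.05 dB

Convert to linear (a loss of L dB is a gain of −L dB): F_i = 10^(NF_i/10), G_i = 10^(G_i,dB/10)
  Stage 1: F_1 = 10^(3.82/10) = 2.410, G_1 = 10^(−3.82/10) = 0.4150
  Stage 2: F_2 = 10^(2.23/10) = 1.671, G_2 = 10^(8.01/10) = 6.324
Friis cascade:
  F = 2.410 + (1.671 − 1)/0.4150 = 4.027
NF = 10 log₁₀(4.027) = 6.05 dB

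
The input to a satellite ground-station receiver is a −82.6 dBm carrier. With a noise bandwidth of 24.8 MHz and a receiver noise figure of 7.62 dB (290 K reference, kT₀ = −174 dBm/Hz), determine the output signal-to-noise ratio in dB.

Noise floor: N = −174 + 10 log₁₀(B) + NF
10 log₁₀(2.48×10⁷) = 73.94 dB
N = −174 + 73.94 + 7.62 = −92.44 dBm
SNR = P_sig − N = −82.6 − (−92.44) = 9.84 dB → 9.8 dB

9.8 dB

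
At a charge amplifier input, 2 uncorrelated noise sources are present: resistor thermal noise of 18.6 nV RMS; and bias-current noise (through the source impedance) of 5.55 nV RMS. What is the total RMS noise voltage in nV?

Uncorrelated sources add in power (mean-square): V_tot = √(ΣV_i²)
V_tot = √[(1.86×10⁻⁸)² + (5.55×10⁻⁹)²] = 1.94×10⁻⁸ V = 19.4 nV

19.4 nV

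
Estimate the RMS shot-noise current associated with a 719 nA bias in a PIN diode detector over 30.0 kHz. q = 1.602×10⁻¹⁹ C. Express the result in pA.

83.1 pA

I_n = √(2qI·B)
2qI·B = 2 × 1.602×10⁻¹⁹ × 7.19×10⁻⁷ × 3.00×10⁴ = 6.91×10⁻²¹ A²
I_n = √(6.91×10⁻²¹) = 8.31×10⁻¹¹ A = 83.1 pA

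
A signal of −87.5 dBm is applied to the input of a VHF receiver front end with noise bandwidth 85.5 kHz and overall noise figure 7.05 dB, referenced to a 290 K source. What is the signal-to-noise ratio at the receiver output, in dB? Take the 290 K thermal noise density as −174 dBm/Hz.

Noise floor: N = −174 + 10 log₁₀(B) + NF
10 log₁₀(8.55×10⁴) = 49.32 dB
N = −174 + 49.32 + 7.05 = −117.63 dBm
SNR = P_sig − N = −87.5 − (−117.63) = 30.13 dB → 30.1 dB

30.1 dB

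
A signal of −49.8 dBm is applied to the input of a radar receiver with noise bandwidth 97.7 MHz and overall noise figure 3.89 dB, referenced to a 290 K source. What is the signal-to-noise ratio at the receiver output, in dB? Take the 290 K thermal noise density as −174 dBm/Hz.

Noise floor: N = −174 + 10 log₁₀(B) + NF
10 log₁₀(9.77×10⁷) = 79.9 dB
N = −174 + 79.9 + 3.89 = −90.21 dBm
SNR = P_sig − N = −49.8 − (−90.21) = 40.41 dB → 40.4 dB

40.4 dB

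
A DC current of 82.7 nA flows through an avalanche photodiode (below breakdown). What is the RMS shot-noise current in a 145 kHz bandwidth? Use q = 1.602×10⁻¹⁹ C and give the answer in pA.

62.0 pA

I_n = √(2qI·B)
2qI·B = 2 × 1.602×10⁻¹⁹ × 8.27×10⁻⁸ × 1.45×10⁵ = 3.84×10⁻²¹ A²
I_n = √(3.84×10⁻²¹) = 6.20×10⁻¹¹ A = 62.0 pA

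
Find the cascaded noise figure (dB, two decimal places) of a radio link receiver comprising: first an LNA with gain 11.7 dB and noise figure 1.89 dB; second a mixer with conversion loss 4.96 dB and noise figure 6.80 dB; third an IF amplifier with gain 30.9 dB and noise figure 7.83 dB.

4.59 dB

Convert to linear (a loss of L dB is a gain of −L dB): F_i = 10^(NF_i/10), G_i = 10^(G_i,dB/10)
  Stage 1: F_1 = 10^(1.89/10) = 1.545, G_1 = 10^(11.7/10) = 14.79
  Stage 2: F_2 = 10^(6.80/10) = 4.786, G_2 = 10^(−4.96/10) = 0.3192
  Stage 3: F_3 = 10^(7.83/10) = 6.067, G_3 = 10^(30.9/10) = 1230
Friis cascade:
  F = 1.545 + (4.786 − 1)/14.79 + (6.067 − 1)/4.721 = 2.875
NF = 10 log₁₀(2.875) = 4.59 dB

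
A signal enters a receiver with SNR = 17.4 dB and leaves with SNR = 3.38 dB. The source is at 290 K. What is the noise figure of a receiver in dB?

NF (dB) = SNR_in(dB) − SNR_out(dB) when the source is at T₀
NF = 17.4 − 3.38 = 14.02 dB

14.02 dB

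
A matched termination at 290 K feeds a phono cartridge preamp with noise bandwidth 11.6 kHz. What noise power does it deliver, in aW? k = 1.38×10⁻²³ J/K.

P_n = kTB = 1.38×10⁻²³ × 290 × 1.16×10⁴ = 4.64×10⁻¹⁷ W = 46.4 aW

46.4 aW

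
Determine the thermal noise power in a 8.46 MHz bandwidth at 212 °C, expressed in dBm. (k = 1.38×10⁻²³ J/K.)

−102.5 dBm

T = 212 °C + 273.15 = 485.15 K
P_n = kTB = 1.38×10⁻²³ × 485.15 × 8.46×10⁶ = 5.66×10⁻¹⁴ W
In dBm: 10 log₁₀(5.66×10⁻¹⁴ / 10⁻³) = −102.5 dBm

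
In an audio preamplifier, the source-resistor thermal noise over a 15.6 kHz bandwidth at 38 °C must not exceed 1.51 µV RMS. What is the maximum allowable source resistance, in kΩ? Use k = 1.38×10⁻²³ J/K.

8.51 kΩ

T = 38 °C + 273.15 = 311.15 K
Johnson–Nyquist: V_n = √(4kTRB) ⇒ R = V_n² / (4kTB)
4kTB = 4 × 1.38×10⁻²³ × 311.15 × 1.56×10⁴ = 2.68×10⁻¹⁶
R = (1.51×10⁻⁶)² / 2.68×10⁻¹⁶ = 8.51×10³ Ω = 8.51 kΩ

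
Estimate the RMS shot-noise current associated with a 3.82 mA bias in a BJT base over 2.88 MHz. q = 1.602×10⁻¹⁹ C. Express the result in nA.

59.4 nA

I_n = √(2qI·B)
2qI·B = 2 × 1.602×10⁻¹⁹ × 3.82×10⁻³ × 2.88×10⁶ = 3.52×10⁻¹⁵ A²
I_n = √(3.52×10⁻¹⁵) = 5.94×10⁻⁸ A = 59.4 nA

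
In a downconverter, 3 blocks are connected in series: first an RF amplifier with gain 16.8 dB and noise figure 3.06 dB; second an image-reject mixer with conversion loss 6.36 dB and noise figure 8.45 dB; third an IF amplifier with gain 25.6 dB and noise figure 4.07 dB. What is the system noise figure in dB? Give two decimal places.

Convert to linear (a loss of L dB is a gain of −L dB): F_i = 10^(NF_i/10), G_i = 10^(G_i,dB/10)
  Stage 1: F_1 = 10^(3.06/10) = 2.023, G_1 = 10^(16.8/10) = 47.86
  Stage 2: F_2 = 10^(8.45/10) = 6.998, G_2 = 10^(−6.36/10) = 0.2312
  Stage 3: F_3 = 10^(4.07/10) = 2.553, G_3 = 10^(25.6/10) = 363.1
Friis cascade:
  F = 2.023 + (6.998 − 1)/47.86 + (2.553 − 1)/11.07 = 2.289
NF = 10 log₁₀(2.289) = 3.60 dB

3.60 dB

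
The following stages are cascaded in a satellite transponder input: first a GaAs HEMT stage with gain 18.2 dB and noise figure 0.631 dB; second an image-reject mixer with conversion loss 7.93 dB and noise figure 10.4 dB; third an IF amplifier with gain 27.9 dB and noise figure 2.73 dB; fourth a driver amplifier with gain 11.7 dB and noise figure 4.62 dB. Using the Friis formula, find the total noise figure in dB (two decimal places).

1.43 dB

Convert to linear (a loss of L dB is a gain of −L dB): F_i = 10^(NF_i/10), G_i = 10^(G_i,dB/10)
  Stage 1: F_1 = 10^(0.631/10) = 1.156, G_1 = 10^(18.2/10) = 66.07
  Stage 2: F_2 = 10^(10.4/10) = 10.96, G_2 = 10^(−7.93/10) = 0.1611
  Stage 3: F_3 = 10^(2.73/10) = 1.875, G_3 = 10^(27.9/10) = 616.6
  Stage 4: F_4 = 10^(4.62/10) = 2.897, G_4 = 10^(11.7/10) = 14.79
Friis cascade:
  F = 1.156 + (10.96 − 1)/66.07 + (1.875 − 1)/10.64 + (2.897 − 1)/6561 = 1.390
NF = 10 log₁₀(1.390) = 1.43 dB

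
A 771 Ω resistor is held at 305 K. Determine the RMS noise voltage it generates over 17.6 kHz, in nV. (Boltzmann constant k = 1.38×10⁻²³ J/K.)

478 nV

V_n = √(4kTRB)
4kTRB = 4 × 1.38×10⁻²³ × 305 × 7.71×10² × 1.76×10⁴ = 2.28×10⁻¹³ V²
V_n = √(2.28×10⁻¹³) = 4.78×10⁻⁷ V = 478 nV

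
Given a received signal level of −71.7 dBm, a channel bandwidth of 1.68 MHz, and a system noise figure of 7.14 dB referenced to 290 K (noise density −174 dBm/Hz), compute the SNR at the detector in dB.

Noise floor: N = −174 + 10 log₁₀(B) + NF
10 log₁₀(1.68×10⁶) = 62.25 dB
N = −174 + 62.25 + 7.14 = −104.61 dBm
SNR = P_sig − N = −71.7 − (−104.61) = 32.91 dB → 32.9 dB

32.9 dB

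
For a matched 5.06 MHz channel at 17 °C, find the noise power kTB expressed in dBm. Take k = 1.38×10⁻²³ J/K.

−106.9 dBm

T = 17 °C + 273.15 = 290.15 K
P_n = kTB = 1.38×10⁻²³ × 290.15 × 5.06×10⁶ = 2.03×10⁻¹⁴ W
In dBm: 10 log₁₀(2.03×10⁻¹⁴ / 10⁻³) = −106.9 dBm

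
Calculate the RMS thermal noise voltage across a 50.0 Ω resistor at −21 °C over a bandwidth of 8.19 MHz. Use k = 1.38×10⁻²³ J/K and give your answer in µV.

T = −21 °C + 273.15 = 252.15 K
V_n = √(4kTRB)
4kTRB = 4 × 1.38×10⁻²³ × 252.15 × 5.00×10¹ × 8.19×10⁶ = 5.70×10⁻¹² V²
V_n = √(5.70×10⁻¹²) = 2.39×10⁻⁶ V = 2.39 µV

2.39 µV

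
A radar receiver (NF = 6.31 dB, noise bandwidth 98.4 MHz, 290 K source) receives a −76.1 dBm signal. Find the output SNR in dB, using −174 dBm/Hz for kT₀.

11.7 dB

Noise floor: N = −174 + 10 log₁₀(B) + NF
10 log₁₀(9.84×10⁷) = 79.93 dB
N = −174 + 79.93 + 6.31 = −87.76 dBm
SNR = P_sig − N = −76.1 − (−87.76) = 11.66 dB → 11.7 dB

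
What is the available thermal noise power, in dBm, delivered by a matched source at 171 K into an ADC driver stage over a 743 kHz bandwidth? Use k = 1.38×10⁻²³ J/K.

−117.6 dBm

P_n = kTB = 1.38×10⁻²³ × 171 × 7.43×10⁵ = 1.75×10⁻¹⁵ W
In dBm: 10 log₁₀(1.75×10⁻¹⁵ / 10⁻³) = −117.6 dBm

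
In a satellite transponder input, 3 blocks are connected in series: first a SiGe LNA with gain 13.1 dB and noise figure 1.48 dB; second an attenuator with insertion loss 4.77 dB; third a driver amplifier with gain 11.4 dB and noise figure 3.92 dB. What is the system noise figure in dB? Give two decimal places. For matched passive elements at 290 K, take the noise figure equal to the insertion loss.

Convert to linear (a loss of L dB is a gain of −L dB): F_i = 10^(NF_i/10), G_i = 10^(G_i,dB/10)
  Stage 1: F_1 = 10^(1.48/10) = 1.406, G_1 = 10^(13.1/10) = 20.42
  Stage 2: F_2 = 10^(4.77/10) = 2.999, G_2 = 10^(−4.77/10) = 0.3334
  Stage 3: F_3 = 10^(3.92/10) = 2.466, G_3 = 10^(11.4/10) = 13.80
Friis cascade:
  F = 1.406 + (2.999 − 1)/20.42 + (2.466 − 1)/6.808 = 1.719
NF = 10 log₁₀(1.719) = 2.35 dB

2.35 dB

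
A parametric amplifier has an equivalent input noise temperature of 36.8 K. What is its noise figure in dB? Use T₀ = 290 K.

F = 1 + T_e/T₀ = 1 + 36.8/290 = 1.1269
NF = 10 log₁₀(1.1269) = 0.519 dB

0.519 dB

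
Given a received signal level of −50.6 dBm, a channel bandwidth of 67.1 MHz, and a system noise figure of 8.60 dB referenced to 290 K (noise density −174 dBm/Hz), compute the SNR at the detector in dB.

Noise floor: N = −174 + 10 log₁₀(B) + NF
10 log₁₀(6.71×10⁷) = 78.27 dB
N = −174 + 78.27 + 8.60 = −87.13 dBm
SNR = P_sig − N = −50.6 − (−87.13) = 36.53 dB → 36.5 dB

36.5 dB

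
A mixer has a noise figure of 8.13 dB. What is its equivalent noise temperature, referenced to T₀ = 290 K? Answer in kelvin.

1595 K

F = 10^(8.13/10) = 6.5013
T_e = (F − 1)·T₀ = (6.5013 − 1) × 290 = 1595 K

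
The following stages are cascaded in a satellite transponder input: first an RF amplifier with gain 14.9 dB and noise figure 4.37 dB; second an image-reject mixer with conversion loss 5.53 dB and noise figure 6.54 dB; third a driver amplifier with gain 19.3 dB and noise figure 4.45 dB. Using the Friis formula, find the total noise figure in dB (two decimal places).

Convert to linear (a loss of L dB is a gain of −L dB): F_i = 10^(NF_i/10), G_i = 10^(G_i,dB/10)
  Stage 1: F_1 = 10^(4.37/10) = 2.735, G_1 = 10^(14.9/10) = 30.90
  Stage 2: F_2 = 10^(6.54/10) = 4.508, G_2 = 10^(−5.53/10) = 0.2799
  Stage 3: F_3 = 10^(4.45/10) = 2.786, G_3 = 10^(19.3/10) = 85.11
Friis cascade:
  F = 2.735 + (4.508 − 1)/30.90 + (2.786 − 1)/8.650 = 3.055
NF = 10 log₁₀(3.055) = 4.85 dB

4.85 dB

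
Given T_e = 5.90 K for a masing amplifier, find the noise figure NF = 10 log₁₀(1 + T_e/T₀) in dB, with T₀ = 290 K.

F = 1 + T_e/T₀ = 1 + 5.90/290 = 1.02034
NF = 10 log₁₀(1.02034) = 0.087 dB

0.087 dB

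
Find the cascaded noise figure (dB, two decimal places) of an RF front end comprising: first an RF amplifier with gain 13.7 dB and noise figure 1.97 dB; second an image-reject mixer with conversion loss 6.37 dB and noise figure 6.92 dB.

2.41 dB

Convert to linear (a loss of L dB is a gain of −L dB): F_i = 10^(NF_i/10), G_i = 10^(G_i,dB/10)
  Stage 1: F_1 = 10^(1.97/10) = 1.574, G_1 = 10^(13.7/10) = 23.44
  Stage 2: F_2 = 10^(6.92/10) = 4.920, G_2 = 10^(−6.37/10) = 0.2307
Friis cascade:
  F = 1.574 + (4.920 − 1)/23.44 = 1.741
NF = 10 log₁₀(1.741) = 2.41 dB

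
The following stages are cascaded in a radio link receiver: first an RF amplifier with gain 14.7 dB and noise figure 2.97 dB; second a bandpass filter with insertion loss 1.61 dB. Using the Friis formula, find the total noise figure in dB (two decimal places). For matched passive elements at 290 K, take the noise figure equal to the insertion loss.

Convert to linear (a loss of L dB is a gain of −L dB): F_i = 10^(NF_i/10), G_i = 10^(G_i,dB/10)
  Stage 1: F_1 = 10^(2.97/10) = 1.982, G_1 = 10^(14.7/10) = 29.51
  Stage 2: F_2 = 10^(1.61/10) = 1.449, G_2 = 10^(−1.61/10) = 0.6902
Friis cascade:
  F = 1.982 + (1.449 − 1)/29.51 = 1.997
NF = 10 log₁₀(1.997) = 3.00 dB

3.00 dB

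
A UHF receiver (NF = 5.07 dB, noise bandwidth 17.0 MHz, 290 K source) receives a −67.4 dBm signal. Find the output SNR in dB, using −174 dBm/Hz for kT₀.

Noise floor: N = −174 + 10 log₁₀(B) + NF
10 log₁₀(1.70×10⁷) = 72.3 dB
N = −174 + 72.3 + 5.07 = −96.63 dBm
SNR = P_sig − N = −67.4 − (−96.63) = 29.23 dB → 29.2 dB

29.2 dB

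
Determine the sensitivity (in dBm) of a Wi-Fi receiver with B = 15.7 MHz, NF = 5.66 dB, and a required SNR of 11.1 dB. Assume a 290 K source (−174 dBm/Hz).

Sensitivity = −174 + 10 log₁₀(B) + NF + SNR_min
= −174 + 71.96 + 5.66 + 11.1
= −85.28 dBm → −85.3 dBm

−85.3 dBm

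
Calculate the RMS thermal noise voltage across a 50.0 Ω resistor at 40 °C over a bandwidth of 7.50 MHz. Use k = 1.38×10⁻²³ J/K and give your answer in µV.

T = 40 °C + 273.15 = 313.15 K
V_n = √(4kTRB)
4kTRB = 4 × 1.38×10⁻²³ × 313.15 × 5.00×10¹ × 7.50×10⁶ = 6.48×10⁻¹² V²
V_n = √(6.48×10⁻¹²) = 2.55×10⁻⁶ V = 2.55 µV

2.55 µV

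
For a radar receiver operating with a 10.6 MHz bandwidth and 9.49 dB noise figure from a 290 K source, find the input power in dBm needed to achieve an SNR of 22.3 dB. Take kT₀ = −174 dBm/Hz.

Sensitivity = −174 + 10 log₁₀(B) + NF + SNR_min
= −174 + 70.25 + 9.49 + 22.3
= −71.96 dBm → −72.0 dBm

−72.0 dBm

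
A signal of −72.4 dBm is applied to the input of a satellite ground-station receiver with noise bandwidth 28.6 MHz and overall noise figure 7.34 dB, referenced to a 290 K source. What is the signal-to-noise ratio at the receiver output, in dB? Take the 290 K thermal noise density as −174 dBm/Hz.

Noise floor: N = −174 + 10 log₁₀(B) + NF
10 log₁₀(2.86×10⁷) = 74.56 dB
N = −174 + 74.56 + 7.34 = −92.10 dBm
SNR = P_sig − N = −72.4 − (−92.10) = 19.70 dB → 19.7 dB

19.7 dB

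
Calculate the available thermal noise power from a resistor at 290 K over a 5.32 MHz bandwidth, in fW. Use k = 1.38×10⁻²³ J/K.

P_n = kTB = 1.38×10⁻²³ × 290 × 5.32×10⁶ = 2.13×10⁻¹⁴ W = 21.3 fW

21.3 fW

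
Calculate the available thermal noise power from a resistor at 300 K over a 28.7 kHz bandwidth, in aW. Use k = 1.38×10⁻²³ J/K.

119 aW

P_n = kTB = 1.38×10⁻²³ × 300 × 2.87×10⁴ = 1.19×10⁻¹⁶ W = 119 aW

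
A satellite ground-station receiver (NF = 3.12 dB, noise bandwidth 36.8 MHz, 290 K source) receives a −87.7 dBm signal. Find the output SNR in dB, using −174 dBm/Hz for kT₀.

7.5 dB

Noise floor: N = −174 + 10 log₁₀(B) + NF
10 log₁₀(3.68×10⁷) = 75.66 dB
N = −174 + 75.66 + 3.12 = −95.22 dBm
SNR = P_sig − N = −87.7 − (−95.22) = 7.52 dB → 7.5 dB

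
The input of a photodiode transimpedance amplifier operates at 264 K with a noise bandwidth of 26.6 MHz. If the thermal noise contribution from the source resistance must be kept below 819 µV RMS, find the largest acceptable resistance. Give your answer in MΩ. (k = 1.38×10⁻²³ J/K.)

Johnson–Nyquist: V_n = √(4kTRB) ⇒ R = V_n² / (4kTB)
4kTB = 4 × 1.38×10⁻²³ × 264 × 2.66×10⁷ = 3.88×10⁻¹³
R = (8.19×10⁻⁴)² / 3.88×10⁻¹³ = 1.73×10⁶ Ω = 1.73 MΩ

1.73 MΩ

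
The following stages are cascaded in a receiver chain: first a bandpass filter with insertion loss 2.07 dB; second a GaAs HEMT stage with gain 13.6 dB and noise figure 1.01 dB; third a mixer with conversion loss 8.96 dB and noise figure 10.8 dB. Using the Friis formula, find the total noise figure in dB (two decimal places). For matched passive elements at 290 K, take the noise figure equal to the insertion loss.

Convert to linear (a loss of L dB is a gain of −L dB): F_i = 10^(NF_i/10), G_i = 10^(G_i,dB/10)
  Stage 1: F_1 = 10^(2.07/10) = 1.611, G_1 = 10^(−2.07/10) = 0.6209
  Stage 2: F_2 = 10^(1.01/10) = 1.262, G_2 = 10^(13.6/10) = 22.91
  Stage 3: F_3 = 10^(10.8/10) = 12.02, G_3 = 10^(−8.96/10) = 0.1271
Friis cascade:
  F = 1.611 + (1.262 − 1)/0.6209 + (12.02 − 1)/14.22 = 2.807
NF = 10 log₁₀(2.807) = 4.48 dB

4.48 dB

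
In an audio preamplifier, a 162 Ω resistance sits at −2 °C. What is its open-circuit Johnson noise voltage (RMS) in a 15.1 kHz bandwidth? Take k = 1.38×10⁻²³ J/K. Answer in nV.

T = −2 °C + 273.15 = 271.15 K
V_n = √(4kTRB)
4kTRB = 4 × 1.38×10⁻²³ × 271.15 × 1.62×10² × 1.51×10⁴ = 3.66×10⁻¹⁴ V²
V_n = √(3.66×10⁻¹⁴) = 1.91×10⁻⁷ V = 191 nV

191 nV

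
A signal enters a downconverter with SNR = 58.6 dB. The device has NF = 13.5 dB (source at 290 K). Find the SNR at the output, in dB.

By definition F = SNR_in/SNR_out, so in dB: SNR_out = SNR_in − NF
SNR_out = 58.6 − 13.5 = 45.1 dB

45.1 dB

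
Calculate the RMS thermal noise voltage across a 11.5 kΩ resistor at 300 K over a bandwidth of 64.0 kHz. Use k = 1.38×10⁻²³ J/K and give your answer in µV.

V_n = √(4kTRB)
4kTRB = 4 × 1.38×10⁻²³ × 300 × 1.15×10⁴ × 6.40×10⁴ = 1.22×10⁻¹¹ V²
V_n = √(1.22×10⁻¹¹) = 3.49×10⁻⁶ V = 3.49 µV

3.49 µV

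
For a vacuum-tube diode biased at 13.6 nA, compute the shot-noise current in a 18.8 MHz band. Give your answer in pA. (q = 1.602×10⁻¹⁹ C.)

I_n = √(2qI·B)
2qI·B = 2 × 1.602×10⁻¹⁹ × 1.36×10⁻⁸ × 1.88×10⁷ = 8.19×10⁻²⁰ A²
I_n = √(8.19×10⁻²⁰) = 2.86×10⁻¹⁰ A = 286 pA

286 pA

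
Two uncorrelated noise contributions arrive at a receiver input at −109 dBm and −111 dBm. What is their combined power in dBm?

Convert to linear, add, convert back:
P₁ = 1.26×10⁻¹⁴ W, P₂ = 7.94×10⁻¹⁵ W
P_tot = 2.05×10⁻¹⁴ W → 10 log₁₀(P_tot / 10⁻³) = −106.9 dBm

−106.9 dBm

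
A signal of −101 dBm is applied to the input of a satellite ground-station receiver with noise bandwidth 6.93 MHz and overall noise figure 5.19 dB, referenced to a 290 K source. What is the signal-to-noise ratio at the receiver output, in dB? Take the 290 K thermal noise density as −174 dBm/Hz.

−0.6 dB

Noise floor: N = −174 + 10 log₁₀(B) + NF
10 log₁₀(6.93×10⁶) = 68.41 dB
N = −174 + 68.41 + 5.19 = −100.40 dBm
SNR = P_sig − N = −101 − (−100.40) = −0.60 dB → −0.6 dB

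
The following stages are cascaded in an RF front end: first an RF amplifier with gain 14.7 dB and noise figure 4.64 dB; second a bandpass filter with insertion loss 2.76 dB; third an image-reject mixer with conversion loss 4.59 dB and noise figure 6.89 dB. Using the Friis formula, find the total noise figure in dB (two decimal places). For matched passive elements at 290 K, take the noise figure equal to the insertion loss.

5.04 dB

Convert to linear (a loss of L dB is a gain of −L dB): F_i = 10^(NF_i/10), G_i = 10^(G_i,dB/10)
  Stage 1: F_1 = 10^(4.64/10) = 2.911, G_1 = 10^(14.7/10) = 29.51
  Stage 2: F_2 = 10^(2.76/10) = 1.888, G_2 = 10^(−2.76/10) = 0.5297
  Stage 3: F_3 = 10^(6.89/10) = 4.887, G_3 = 10^(−4.59/10) = 0.3475
Friis cascade:
  F = 2.911 + (1.888 − 1)/29.51 + (4.887 − 1)/15.63 = 3.189
NF = 10 log₁₀(3.189) = 5.04 dB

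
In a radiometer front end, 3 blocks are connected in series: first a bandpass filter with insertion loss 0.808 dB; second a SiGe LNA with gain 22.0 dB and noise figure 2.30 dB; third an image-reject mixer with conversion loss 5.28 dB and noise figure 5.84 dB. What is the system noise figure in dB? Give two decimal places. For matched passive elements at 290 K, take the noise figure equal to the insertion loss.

Convert to linear (a loss of L dB is a gain of −L dB): F_i = 10^(NF_i/10), G_i = 10^(G_i,dB/10)
  Stage 1: F_1 = 10^(0.808/10) = 1.204, G_1 = 10^(−0.808/10) = 0.8302
  Stage 2: F_2 = 10^(2.30/10) = 1.698, G_2 = 10^(22.0/10) = 158.5
  Stage 3: F_3 = 10^(5.84/10) = 3.837, G_3 = 10^(−5.28/10) = 0.2965
Friis cascade:
  F = 1.204 + (1.698 − 1)/0.8302 + (3.837 − 1)/131.6 = 2.067
NF = 10 log₁₀(2.067) = 3.15 dB

3.15 dB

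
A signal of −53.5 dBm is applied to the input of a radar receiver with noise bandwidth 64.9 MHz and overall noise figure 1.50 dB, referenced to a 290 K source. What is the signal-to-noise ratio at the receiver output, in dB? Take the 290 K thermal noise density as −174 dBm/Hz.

40.9 dB

Noise floor: N = −174 + 10 log₁₀(B) + NF
10 log₁₀(6.49×10⁷) = 78.12 dB
N = −174 + 78.12 + 1.50 = −94.38 dBm
SNR = P_sig − N = −53.5 − (−94.38) = 40.88 dB → 40.9 dB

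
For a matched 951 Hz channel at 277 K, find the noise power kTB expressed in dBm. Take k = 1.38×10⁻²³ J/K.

P_n = kTB = 1.38×10⁻²³ × 277 × 9.51×10² = 3.64×10⁻¹⁸ W
In dBm: 10 log₁₀(3.64×10⁻¹⁸ / 10⁻³) = −144.4 dBm

−144.4 dBm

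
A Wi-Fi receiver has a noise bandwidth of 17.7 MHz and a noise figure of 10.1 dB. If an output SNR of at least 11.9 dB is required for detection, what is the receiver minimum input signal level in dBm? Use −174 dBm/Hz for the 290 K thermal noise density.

Sensitivity = −174 + 10 log₁₀(B) + NF + SNR_min
= −174 + 72.48 + 10.1 + 11.9
= −79.52 dBm → −79.5 dBm

−79.5 dBm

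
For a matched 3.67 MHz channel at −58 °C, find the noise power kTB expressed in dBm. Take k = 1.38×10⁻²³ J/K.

T = −58 °C + 273.15 = 215.15 K
P_n = kTB = 1.38×10⁻²³ × 215.15 × 3.67×10⁶ = 1.09×10⁻¹⁴ W
In dBm: 10 log₁₀(1.09×10⁻¹⁴ / 10⁻³) = −109.6 dBm

−109.6 dBm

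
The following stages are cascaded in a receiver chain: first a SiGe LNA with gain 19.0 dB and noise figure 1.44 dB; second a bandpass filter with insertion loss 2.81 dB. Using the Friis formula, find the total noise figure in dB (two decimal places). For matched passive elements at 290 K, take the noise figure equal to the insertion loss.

Convert to linear (a loss of L dB is a gain of −L dB): F_i = 10^(NF_i/10), G_i = 10^(G_i,dB/10)
  Stage 1: F_1 = 10^(1.44/10) = 1.393, G_1 = 10^(19.0/10) = 79.43
  Stage 2: F_2 = 10^(2.81/10) = 1.910, G_2 = 10^(−2.81/10) = 0.5236
Friis cascade:
  F = 1.393 + (1.910 − 1)/79.43 = 1.405
NF = 10 log₁₀(1.405) = 1.48 dB

1.48 dB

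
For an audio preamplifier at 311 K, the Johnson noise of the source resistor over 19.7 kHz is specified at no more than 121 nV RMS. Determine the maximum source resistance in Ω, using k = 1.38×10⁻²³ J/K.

43.3 Ω

Johnson–Nyquist: V_n = √(4kTRB) ⇒ R = V_n² / (4kTB)
4kTB = 4 × 1.38×10⁻²³ × 311 × 1.97×10⁴ = 3.38×10⁻¹⁶
R = (1.21×10⁻⁷)² / 3.38×10⁻¹⁶ = 4.33×10¹ Ω = 43.3 Ω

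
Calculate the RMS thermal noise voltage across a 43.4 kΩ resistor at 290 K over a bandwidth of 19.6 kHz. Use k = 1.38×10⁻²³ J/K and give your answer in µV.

3.69 µV

V_n = √(4kTRB)
4kTRB = 4 × 1.38×10⁻²³ × 290 × 4.34×10⁴ × 1.96×10⁴ = 1.36×10⁻¹¹ V²
V_n = √(1.36×10⁻¹¹) = 3.69×10⁻⁶ V = 3.69 µV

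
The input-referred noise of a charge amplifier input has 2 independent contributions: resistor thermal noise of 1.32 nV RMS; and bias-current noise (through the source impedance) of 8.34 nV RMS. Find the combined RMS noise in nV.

Uncorrelated sources add in power (mean-square): V_tot = √(ΣV_i²)
V_tot = √[(1.32×10⁻⁹)² + (8.34×10⁻⁹)²] = 8.44×10⁻⁹ V = 8.44 nV

8.44 nV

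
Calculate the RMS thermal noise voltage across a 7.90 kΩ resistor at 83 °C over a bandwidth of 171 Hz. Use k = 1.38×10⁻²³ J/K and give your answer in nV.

T = 83 °C + 273.15 = 356.15 K
V_n = √(4kTRB)
4kTRB = 4 × 1.38×10⁻²³ × 356.15 × 7.90×10³ × 1.71×10² = 2.66×10⁻¹⁴ V²
V_n = √(2.66×10⁻¹⁴) = 1.63×10⁻⁷ V = 163 nV

163 nV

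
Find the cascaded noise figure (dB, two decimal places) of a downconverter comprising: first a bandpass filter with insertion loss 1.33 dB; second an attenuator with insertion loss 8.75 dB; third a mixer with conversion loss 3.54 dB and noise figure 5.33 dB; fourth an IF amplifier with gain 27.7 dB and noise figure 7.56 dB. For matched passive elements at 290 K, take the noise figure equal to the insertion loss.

Convert to linear (a loss of L dB is a gain of −L dB): F_i = 10^(NF_i/10), G_i = 10^(G_i,dB/10)
  Stage 1: F_1 = 10^(1.33/10) = 1.358, G_1 = 10^(−1.33/10) = 0.7362
  Stage 2: F_2 = 10^(8.75/10) = 7.499, G_2 = 10^(−8.75/10) = 0.1334
  Stage 3: F_3 = 10^(5.33/10) = 3.412, G_3 = 10^(−3.54/10) = 0.4426
  Stage 4: F_4 = 10^(7.56/10) = 5.702, G_4 = 10^(27.7/10) = 588.8
Friis cascade:
  F = 1.358 + (7.499 − 1)/0.7362 + (3.412 − 1)/0.09817 + (5.702 − 1)/0.04345 = 143.0
NF = 10 log₁₀(143.0) = 21.55 dB

21.55 dB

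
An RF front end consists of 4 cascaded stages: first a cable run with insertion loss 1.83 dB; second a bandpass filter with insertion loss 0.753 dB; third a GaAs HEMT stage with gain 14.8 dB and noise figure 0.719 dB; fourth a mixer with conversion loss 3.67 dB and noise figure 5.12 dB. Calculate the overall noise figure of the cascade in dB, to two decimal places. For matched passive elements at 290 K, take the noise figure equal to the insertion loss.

Convert to linear (a loss of L dB is a gain of −L dB): F_i = 10^(NF_i/10), G_i = 10^(G_i,dB/10)
  Stage 1: F_1 = 10^(1.83/10) = 1.524, G_1 = 10^(−1.83/10) = 0.6561
  Stage 2: F_2 = 10^(0.753/10) = 1.189, G_2 = 10^(−0.753/10) = 0.8408
  Stage 3: F_3 = 10^(0.719/10) = 1.180, G_3 = 10^(14.8/10) = 30.20
  Stage 4: F_4 = 10^(5.12/10) = 3.251, G_4 = 10^(−3.67/10) = 0.4295
Friis cascade:
  F = 1.524 + (1.189 − 1)/0.6561 + (1.180 − 1)/0.5517 + (3.251 − 1)/16.66 = 2.274
NF = 10 log₁₀(2.274) = 3.57 dB

3.57 dB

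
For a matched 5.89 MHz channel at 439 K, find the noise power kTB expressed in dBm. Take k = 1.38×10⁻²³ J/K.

P_n = kTB = 1.38×10⁻²³ × 439 × 5.89×10⁶ = 3.57×10⁻¹⁴ W
In dBm: 10 log₁₀(3.57×10⁻¹⁴ / 10⁻³) = −104.5 dBm

−104.5 dBm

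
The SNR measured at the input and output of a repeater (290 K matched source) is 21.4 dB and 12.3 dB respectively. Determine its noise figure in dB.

9.1 dB

NF (dB) = SNR_in(dB) − SNR_out(dB) when the source is at T₀
NF = 21.4 − 12.3 = 9.1 dB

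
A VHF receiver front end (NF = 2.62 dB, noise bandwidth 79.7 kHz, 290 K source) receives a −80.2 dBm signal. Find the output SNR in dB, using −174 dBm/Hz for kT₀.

Noise floor: N = −174 + 10 log₁₀(B) + NF
10 log₁₀(7.97×10⁴) = 49.01 dB
N = −174 + 49.01 + 2.62 = −122.37 dBm
SNR = P_sig − N = −80.2 − (−122.37) = 42.17 dB → 42.2 dB

42.2 dB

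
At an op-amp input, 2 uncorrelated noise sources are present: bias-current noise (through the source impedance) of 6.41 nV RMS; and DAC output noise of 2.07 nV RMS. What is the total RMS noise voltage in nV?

6.74 nV

Uncorrelated sources add in power (mean-square): V_tot = √(ΣV_i²)
V_tot = √[(6.41×10⁻⁹)² + (2.07×10⁻⁹)²] = 6.74×10⁻⁹ V = 6.74 nV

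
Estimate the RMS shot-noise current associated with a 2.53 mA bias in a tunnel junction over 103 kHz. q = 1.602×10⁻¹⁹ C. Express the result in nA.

9.14 nA

I_n = √(2qI·B)
2qI·B = 2 × 1.602×10⁻¹⁹ × 2.53×10⁻³ × 1.03×10⁵ = 8.35×10⁻¹⁷ A²
I_n = √(8.35×10⁻¹⁷) = 9.14×10⁻⁹ A = 9.14 nA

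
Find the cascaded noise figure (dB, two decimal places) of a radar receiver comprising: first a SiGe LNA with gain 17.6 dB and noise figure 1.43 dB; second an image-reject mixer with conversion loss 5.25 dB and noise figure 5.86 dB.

Convert to linear (a loss of L dB is a gain of −L dB): F_i = 10^(NF_i/10), G_i = 10^(G_i,dB/10)
  Stage 1: F_1 = 10^(1.43/10) = 1.390, G_1 = 10^(17.6/10) = 57.54
  Stage 2: F_2 = 10^(5.86/10) = 3.855, G_2 = 10^(−5.25/10) = 0.2985
Friis cascade:
  F = 1.390 + (3.855 − 1)/57.54 = 1.440
NF = 10 log₁₀(1.440) = 1.58 dB

1.58 dB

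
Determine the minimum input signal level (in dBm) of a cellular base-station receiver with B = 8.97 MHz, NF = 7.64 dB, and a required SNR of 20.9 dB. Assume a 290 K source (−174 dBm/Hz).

Sensitivity = −174 + 10 log₁₀(B) + NF + SNR_min
= −174 + 69.53 + 7.64 + 20.9
= −75.93 dBm → −75.9 dBm

−75.9 dBm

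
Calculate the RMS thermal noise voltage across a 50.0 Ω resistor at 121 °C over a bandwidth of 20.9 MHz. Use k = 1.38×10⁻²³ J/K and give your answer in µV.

4.77 µV

T = 121 °C + 273.15 = 394.15 K
V_n = √(4kTRB)
4kTRB = 4 × 1.38×10⁻²³ × 394.15 × 5.00×10¹ × 2.09×10⁷ = 2.27×10⁻¹¹ V²
V_n = √(2.27×10⁻¹¹) = 4.77×10⁻⁶ V = 4.77 µV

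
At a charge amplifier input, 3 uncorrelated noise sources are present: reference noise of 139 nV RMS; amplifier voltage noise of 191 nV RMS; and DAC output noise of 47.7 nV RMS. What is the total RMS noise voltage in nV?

241 nV

Uncorrelated sources add in power (mean-square): V_tot = √(ΣV_i²)
V_tot = √[(1.39×10⁻⁷)² + (1.91×10⁻⁷)² + (4.77×10⁻⁸)²] = 2.41×10⁻⁷ V = 241 nV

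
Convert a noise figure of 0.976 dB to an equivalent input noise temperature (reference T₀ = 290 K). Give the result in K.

73.1 K

F = 10^(0.976/10) = 1.25199
T_e = (F − 1)·T₀ = (1.25199 − 1) × 290 = 73.1 K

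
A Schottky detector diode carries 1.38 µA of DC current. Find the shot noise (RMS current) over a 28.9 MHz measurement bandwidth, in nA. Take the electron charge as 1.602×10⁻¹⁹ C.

3.57 nA

I_n = √(2qI·B)
2qI·B = 2 × 1.602×10⁻¹⁹ × 1.38×10⁻⁶ × 2.89×10⁷ = 1.28×10⁻¹⁷ A²
I_n = √(1.28×10⁻¹⁷) = 3.57×10⁻⁹ A = 3.57 nA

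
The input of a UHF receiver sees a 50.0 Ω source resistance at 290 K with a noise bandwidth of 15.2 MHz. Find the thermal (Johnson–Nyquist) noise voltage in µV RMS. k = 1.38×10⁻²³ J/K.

V_n = √(4kTRB)
4kTRB = 4 × 1.38×10⁻²³ × 290 × 5.00×10¹ × 1.52×10⁷ = 1.22×10⁻¹¹ V²
V_n = √(1.22×10⁻¹¹) = 3.49×10⁻⁶ V = 3.49 µV

3.49 µV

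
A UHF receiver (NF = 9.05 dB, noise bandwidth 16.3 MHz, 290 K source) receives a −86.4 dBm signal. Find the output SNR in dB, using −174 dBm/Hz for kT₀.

Noise floor: N = −174 + 10 log₁₀(B) + NF
10 log₁₀(1.63×10⁷) = 72.12 dB
N = −174 + 72.12 + 9.05 = −92.83 dBm
SNR = P_sig − N = −86.4 − (−92.83) = 6.43 dB → 6.4 dB

6.4 dB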